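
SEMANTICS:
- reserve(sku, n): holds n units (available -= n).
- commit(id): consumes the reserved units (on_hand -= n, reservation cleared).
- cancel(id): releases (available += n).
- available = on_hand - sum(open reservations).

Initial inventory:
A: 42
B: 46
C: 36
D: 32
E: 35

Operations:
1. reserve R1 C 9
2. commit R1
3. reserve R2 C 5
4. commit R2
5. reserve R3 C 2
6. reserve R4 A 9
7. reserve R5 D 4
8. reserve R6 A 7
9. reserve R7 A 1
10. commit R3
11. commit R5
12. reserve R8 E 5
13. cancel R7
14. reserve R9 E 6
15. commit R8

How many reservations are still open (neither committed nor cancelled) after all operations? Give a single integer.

Answer: 3

Derivation:
Step 1: reserve R1 C 9 -> on_hand[A=42 B=46 C=36 D=32 E=35] avail[A=42 B=46 C=27 D=32 E=35] open={R1}
Step 2: commit R1 -> on_hand[A=42 B=46 C=27 D=32 E=35] avail[A=42 B=46 C=27 D=32 E=35] open={}
Step 3: reserve R2 C 5 -> on_hand[A=42 B=46 C=27 D=32 E=35] avail[A=42 B=46 C=22 D=32 E=35] open={R2}
Step 4: commit R2 -> on_hand[A=42 B=46 C=22 D=32 E=35] avail[A=42 B=46 C=22 D=32 E=35] open={}
Step 5: reserve R3 C 2 -> on_hand[A=42 B=46 C=22 D=32 E=35] avail[A=42 B=46 C=20 D=32 E=35] open={R3}
Step 6: reserve R4 A 9 -> on_hand[A=42 B=46 C=22 D=32 E=35] avail[A=33 B=46 C=20 D=32 E=35] open={R3,R4}
Step 7: reserve R5 D 4 -> on_hand[A=42 B=46 C=22 D=32 E=35] avail[A=33 B=46 C=20 D=28 E=35] open={R3,R4,R5}
Step 8: reserve R6 A 7 -> on_hand[A=42 B=46 C=22 D=32 E=35] avail[A=26 B=46 C=20 D=28 E=35] open={R3,R4,R5,R6}
Step 9: reserve R7 A 1 -> on_hand[A=42 B=46 C=22 D=32 E=35] avail[A=25 B=46 C=20 D=28 E=35] open={R3,R4,R5,R6,R7}
Step 10: commit R3 -> on_hand[A=42 B=46 C=20 D=32 E=35] avail[A=25 B=46 C=20 D=28 E=35] open={R4,R5,R6,R7}
Step 11: commit R5 -> on_hand[A=42 B=46 C=20 D=28 E=35] avail[A=25 B=46 C=20 D=28 E=35] open={R4,R6,R7}
Step 12: reserve R8 E 5 -> on_hand[A=42 B=46 C=20 D=28 E=35] avail[A=25 B=46 C=20 D=28 E=30] open={R4,R6,R7,R8}
Step 13: cancel R7 -> on_hand[A=42 B=46 C=20 D=28 E=35] avail[A=26 B=46 C=20 D=28 E=30] open={R4,R6,R8}
Step 14: reserve R9 E 6 -> on_hand[A=42 B=46 C=20 D=28 E=35] avail[A=26 B=46 C=20 D=28 E=24] open={R4,R6,R8,R9}
Step 15: commit R8 -> on_hand[A=42 B=46 C=20 D=28 E=30] avail[A=26 B=46 C=20 D=28 E=24] open={R4,R6,R9}
Open reservations: ['R4', 'R6', 'R9'] -> 3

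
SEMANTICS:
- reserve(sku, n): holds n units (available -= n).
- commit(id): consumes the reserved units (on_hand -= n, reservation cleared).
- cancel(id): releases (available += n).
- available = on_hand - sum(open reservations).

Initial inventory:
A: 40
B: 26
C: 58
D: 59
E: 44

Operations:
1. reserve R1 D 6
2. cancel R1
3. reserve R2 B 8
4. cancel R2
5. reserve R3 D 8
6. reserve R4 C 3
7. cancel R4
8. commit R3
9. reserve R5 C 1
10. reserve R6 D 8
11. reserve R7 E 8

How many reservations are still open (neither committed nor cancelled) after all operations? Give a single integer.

Step 1: reserve R1 D 6 -> on_hand[A=40 B=26 C=58 D=59 E=44] avail[A=40 B=26 C=58 D=53 E=44] open={R1}
Step 2: cancel R1 -> on_hand[A=40 B=26 C=58 D=59 E=44] avail[A=40 B=26 C=58 D=59 E=44] open={}
Step 3: reserve R2 B 8 -> on_hand[A=40 B=26 C=58 D=59 E=44] avail[A=40 B=18 C=58 D=59 E=44] open={R2}
Step 4: cancel R2 -> on_hand[A=40 B=26 C=58 D=59 E=44] avail[A=40 B=26 C=58 D=59 E=44] open={}
Step 5: reserve R3 D 8 -> on_hand[A=40 B=26 C=58 D=59 E=44] avail[A=40 B=26 C=58 D=51 E=44] open={R3}
Step 6: reserve R4 C 3 -> on_hand[A=40 B=26 C=58 D=59 E=44] avail[A=40 B=26 C=55 D=51 E=44] open={R3,R4}
Step 7: cancel R4 -> on_hand[A=40 B=26 C=58 D=59 E=44] avail[A=40 B=26 C=58 D=51 E=44] open={R3}
Step 8: commit R3 -> on_hand[A=40 B=26 C=58 D=51 E=44] avail[A=40 B=26 C=58 D=51 E=44] open={}
Step 9: reserve R5 C 1 -> on_hand[A=40 B=26 C=58 D=51 E=44] avail[A=40 B=26 C=57 D=51 E=44] open={R5}
Step 10: reserve R6 D 8 -> on_hand[A=40 B=26 C=58 D=51 E=44] avail[A=40 B=26 C=57 D=43 E=44] open={R5,R6}
Step 11: reserve R7 E 8 -> on_hand[A=40 B=26 C=58 D=51 E=44] avail[A=40 B=26 C=57 D=43 E=36] open={R5,R6,R7}
Open reservations: ['R5', 'R6', 'R7'] -> 3

Answer: 3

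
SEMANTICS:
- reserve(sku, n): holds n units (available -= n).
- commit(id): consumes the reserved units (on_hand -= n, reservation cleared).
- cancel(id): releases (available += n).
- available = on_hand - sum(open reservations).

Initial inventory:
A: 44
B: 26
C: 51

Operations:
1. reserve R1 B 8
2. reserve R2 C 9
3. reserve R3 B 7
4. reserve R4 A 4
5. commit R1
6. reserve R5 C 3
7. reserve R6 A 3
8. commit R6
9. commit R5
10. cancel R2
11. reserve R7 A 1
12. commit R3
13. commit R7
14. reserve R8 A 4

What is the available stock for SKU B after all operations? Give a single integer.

Answer: 11

Derivation:
Step 1: reserve R1 B 8 -> on_hand[A=44 B=26 C=51] avail[A=44 B=18 C=51] open={R1}
Step 2: reserve R2 C 9 -> on_hand[A=44 B=26 C=51] avail[A=44 B=18 C=42] open={R1,R2}
Step 3: reserve R3 B 7 -> on_hand[A=44 B=26 C=51] avail[A=44 B=11 C=42] open={R1,R2,R3}
Step 4: reserve R4 A 4 -> on_hand[A=44 B=26 C=51] avail[A=40 B=11 C=42] open={R1,R2,R3,R4}
Step 5: commit R1 -> on_hand[A=44 B=18 C=51] avail[A=40 B=11 C=42] open={R2,R3,R4}
Step 6: reserve R5 C 3 -> on_hand[A=44 B=18 C=51] avail[A=40 B=11 C=39] open={R2,R3,R4,R5}
Step 7: reserve R6 A 3 -> on_hand[A=44 B=18 C=51] avail[A=37 B=11 C=39] open={R2,R3,R4,R5,R6}
Step 8: commit R6 -> on_hand[A=41 B=18 C=51] avail[A=37 B=11 C=39] open={R2,R3,R4,R5}
Step 9: commit R5 -> on_hand[A=41 B=18 C=48] avail[A=37 B=11 C=39] open={R2,R3,R4}
Step 10: cancel R2 -> on_hand[A=41 B=18 C=48] avail[A=37 B=11 C=48] open={R3,R4}
Step 11: reserve R7 A 1 -> on_hand[A=41 B=18 C=48] avail[A=36 B=11 C=48] open={R3,R4,R7}
Step 12: commit R3 -> on_hand[A=41 B=11 C=48] avail[A=36 B=11 C=48] open={R4,R7}
Step 13: commit R7 -> on_hand[A=40 B=11 C=48] avail[A=36 B=11 C=48] open={R4}
Step 14: reserve R8 A 4 -> on_hand[A=40 B=11 C=48] avail[A=32 B=11 C=48] open={R4,R8}
Final available[B] = 11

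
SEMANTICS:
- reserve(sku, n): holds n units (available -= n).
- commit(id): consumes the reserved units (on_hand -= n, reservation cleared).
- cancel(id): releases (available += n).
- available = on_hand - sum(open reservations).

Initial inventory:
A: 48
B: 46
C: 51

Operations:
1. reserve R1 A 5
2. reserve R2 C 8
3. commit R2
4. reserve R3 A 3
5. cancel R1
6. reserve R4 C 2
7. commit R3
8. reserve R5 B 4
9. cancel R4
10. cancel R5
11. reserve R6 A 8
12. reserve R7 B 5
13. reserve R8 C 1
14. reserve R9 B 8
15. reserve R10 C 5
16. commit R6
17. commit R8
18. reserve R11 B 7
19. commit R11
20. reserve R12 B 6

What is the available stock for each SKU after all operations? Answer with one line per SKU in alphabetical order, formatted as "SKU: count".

Step 1: reserve R1 A 5 -> on_hand[A=48 B=46 C=51] avail[A=43 B=46 C=51] open={R1}
Step 2: reserve R2 C 8 -> on_hand[A=48 B=46 C=51] avail[A=43 B=46 C=43] open={R1,R2}
Step 3: commit R2 -> on_hand[A=48 B=46 C=43] avail[A=43 B=46 C=43] open={R1}
Step 4: reserve R3 A 3 -> on_hand[A=48 B=46 C=43] avail[A=40 B=46 C=43] open={R1,R3}
Step 5: cancel R1 -> on_hand[A=48 B=46 C=43] avail[A=45 B=46 C=43] open={R3}
Step 6: reserve R4 C 2 -> on_hand[A=48 B=46 C=43] avail[A=45 B=46 C=41] open={R3,R4}
Step 7: commit R3 -> on_hand[A=45 B=46 C=43] avail[A=45 B=46 C=41] open={R4}
Step 8: reserve R5 B 4 -> on_hand[A=45 B=46 C=43] avail[A=45 B=42 C=41] open={R4,R5}
Step 9: cancel R4 -> on_hand[A=45 B=46 C=43] avail[A=45 B=42 C=43] open={R5}
Step 10: cancel R5 -> on_hand[A=45 B=46 C=43] avail[A=45 B=46 C=43] open={}
Step 11: reserve R6 A 8 -> on_hand[A=45 B=46 C=43] avail[A=37 B=46 C=43] open={R6}
Step 12: reserve R7 B 5 -> on_hand[A=45 B=46 C=43] avail[A=37 B=41 C=43] open={R6,R7}
Step 13: reserve R8 C 1 -> on_hand[A=45 B=46 C=43] avail[A=37 B=41 C=42] open={R6,R7,R8}
Step 14: reserve R9 B 8 -> on_hand[A=45 B=46 C=43] avail[A=37 B=33 C=42] open={R6,R7,R8,R9}
Step 15: reserve R10 C 5 -> on_hand[A=45 B=46 C=43] avail[A=37 B=33 C=37] open={R10,R6,R7,R8,R9}
Step 16: commit R6 -> on_hand[A=37 B=46 C=43] avail[A=37 B=33 C=37] open={R10,R7,R8,R9}
Step 17: commit R8 -> on_hand[A=37 B=46 C=42] avail[A=37 B=33 C=37] open={R10,R7,R9}
Step 18: reserve R11 B 7 -> on_hand[A=37 B=46 C=42] avail[A=37 B=26 C=37] open={R10,R11,R7,R9}
Step 19: commit R11 -> on_hand[A=37 B=39 C=42] avail[A=37 B=26 C=37] open={R10,R7,R9}
Step 20: reserve R12 B 6 -> on_hand[A=37 B=39 C=42] avail[A=37 B=20 C=37] open={R10,R12,R7,R9}

Answer: A: 37
B: 20
C: 37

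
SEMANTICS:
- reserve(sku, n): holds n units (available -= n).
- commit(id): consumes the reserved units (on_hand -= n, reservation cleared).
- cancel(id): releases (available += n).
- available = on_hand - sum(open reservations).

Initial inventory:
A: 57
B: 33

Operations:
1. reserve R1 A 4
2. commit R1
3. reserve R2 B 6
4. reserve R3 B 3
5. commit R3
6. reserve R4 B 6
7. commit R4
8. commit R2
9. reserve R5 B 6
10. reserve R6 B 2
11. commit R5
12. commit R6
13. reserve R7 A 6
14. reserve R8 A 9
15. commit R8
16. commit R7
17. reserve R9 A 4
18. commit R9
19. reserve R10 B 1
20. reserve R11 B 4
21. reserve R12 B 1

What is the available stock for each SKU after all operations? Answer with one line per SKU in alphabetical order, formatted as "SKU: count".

Step 1: reserve R1 A 4 -> on_hand[A=57 B=33] avail[A=53 B=33] open={R1}
Step 2: commit R1 -> on_hand[A=53 B=33] avail[A=53 B=33] open={}
Step 3: reserve R2 B 6 -> on_hand[A=53 B=33] avail[A=53 B=27] open={R2}
Step 4: reserve R3 B 3 -> on_hand[A=53 B=33] avail[A=53 B=24] open={R2,R3}
Step 5: commit R3 -> on_hand[A=53 B=30] avail[A=53 B=24] open={R2}
Step 6: reserve R4 B 6 -> on_hand[A=53 B=30] avail[A=53 B=18] open={R2,R4}
Step 7: commit R4 -> on_hand[A=53 B=24] avail[A=53 B=18] open={R2}
Step 8: commit R2 -> on_hand[A=53 B=18] avail[A=53 B=18] open={}
Step 9: reserve R5 B 6 -> on_hand[A=53 B=18] avail[A=53 B=12] open={R5}
Step 10: reserve R6 B 2 -> on_hand[A=53 B=18] avail[A=53 B=10] open={R5,R6}
Step 11: commit R5 -> on_hand[A=53 B=12] avail[A=53 B=10] open={R6}
Step 12: commit R6 -> on_hand[A=53 B=10] avail[A=53 B=10] open={}
Step 13: reserve R7 A 6 -> on_hand[A=53 B=10] avail[A=47 B=10] open={R7}
Step 14: reserve R8 A 9 -> on_hand[A=53 B=10] avail[A=38 B=10] open={R7,R8}
Step 15: commit R8 -> on_hand[A=44 B=10] avail[A=38 B=10] open={R7}
Step 16: commit R7 -> on_hand[A=38 B=10] avail[A=38 B=10] open={}
Step 17: reserve R9 A 4 -> on_hand[A=38 B=10] avail[A=34 B=10] open={R9}
Step 18: commit R9 -> on_hand[A=34 B=10] avail[A=34 B=10] open={}
Step 19: reserve R10 B 1 -> on_hand[A=34 B=10] avail[A=34 B=9] open={R10}
Step 20: reserve R11 B 4 -> on_hand[A=34 B=10] avail[A=34 B=5] open={R10,R11}
Step 21: reserve R12 B 1 -> on_hand[A=34 B=10] avail[A=34 B=4] open={R10,R11,R12}

Answer: A: 34
B: 4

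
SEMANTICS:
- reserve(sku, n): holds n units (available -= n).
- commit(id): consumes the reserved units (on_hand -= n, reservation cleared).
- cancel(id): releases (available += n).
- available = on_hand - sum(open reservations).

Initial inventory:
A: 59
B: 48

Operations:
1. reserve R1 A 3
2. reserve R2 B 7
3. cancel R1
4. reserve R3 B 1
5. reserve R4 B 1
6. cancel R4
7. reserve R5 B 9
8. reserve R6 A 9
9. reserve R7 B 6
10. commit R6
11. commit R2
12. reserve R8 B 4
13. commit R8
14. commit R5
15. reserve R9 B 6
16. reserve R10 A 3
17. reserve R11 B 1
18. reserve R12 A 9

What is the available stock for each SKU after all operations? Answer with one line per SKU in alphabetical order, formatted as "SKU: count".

Step 1: reserve R1 A 3 -> on_hand[A=59 B=48] avail[A=56 B=48] open={R1}
Step 2: reserve R2 B 7 -> on_hand[A=59 B=48] avail[A=56 B=41] open={R1,R2}
Step 3: cancel R1 -> on_hand[A=59 B=48] avail[A=59 B=41] open={R2}
Step 4: reserve R3 B 1 -> on_hand[A=59 B=48] avail[A=59 B=40] open={R2,R3}
Step 5: reserve R4 B 1 -> on_hand[A=59 B=48] avail[A=59 B=39] open={R2,R3,R4}
Step 6: cancel R4 -> on_hand[A=59 B=48] avail[A=59 B=40] open={R2,R3}
Step 7: reserve R5 B 9 -> on_hand[A=59 B=48] avail[A=59 B=31] open={R2,R3,R5}
Step 8: reserve R6 A 9 -> on_hand[A=59 B=48] avail[A=50 B=31] open={R2,R3,R5,R6}
Step 9: reserve R7 B 6 -> on_hand[A=59 B=48] avail[A=50 B=25] open={R2,R3,R5,R6,R7}
Step 10: commit R6 -> on_hand[A=50 B=48] avail[A=50 B=25] open={R2,R3,R5,R7}
Step 11: commit R2 -> on_hand[A=50 B=41] avail[A=50 B=25] open={R3,R5,R7}
Step 12: reserve R8 B 4 -> on_hand[A=50 B=41] avail[A=50 B=21] open={R3,R5,R7,R8}
Step 13: commit R8 -> on_hand[A=50 B=37] avail[A=50 B=21] open={R3,R5,R7}
Step 14: commit R5 -> on_hand[A=50 B=28] avail[A=50 B=21] open={R3,R7}
Step 15: reserve R9 B 6 -> on_hand[A=50 B=28] avail[A=50 B=15] open={R3,R7,R9}
Step 16: reserve R10 A 3 -> on_hand[A=50 B=28] avail[A=47 B=15] open={R10,R3,R7,R9}
Step 17: reserve R11 B 1 -> on_hand[A=50 B=28] avail[A=47 B=14] open={R10,R11,R3,R7,R9}
Step 18: reserve R12 A 9 -> on_hand[A=50 B=28] avail[A=38 B=14] open={R10,R11,R12,R3,R7,R9}

Answer: A: 38
B: 14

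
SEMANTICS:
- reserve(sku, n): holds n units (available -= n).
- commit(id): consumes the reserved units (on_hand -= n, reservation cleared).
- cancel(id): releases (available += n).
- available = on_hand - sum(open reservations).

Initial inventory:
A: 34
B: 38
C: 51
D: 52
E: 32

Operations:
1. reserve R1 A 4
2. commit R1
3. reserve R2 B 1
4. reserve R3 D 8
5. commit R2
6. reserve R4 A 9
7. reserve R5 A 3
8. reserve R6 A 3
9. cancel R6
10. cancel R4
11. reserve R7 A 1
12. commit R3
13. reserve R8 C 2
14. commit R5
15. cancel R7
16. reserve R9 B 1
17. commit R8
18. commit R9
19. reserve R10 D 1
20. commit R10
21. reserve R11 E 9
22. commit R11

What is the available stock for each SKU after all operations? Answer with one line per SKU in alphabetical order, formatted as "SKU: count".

Answer: A: 27
B: 36
C: 49
D: 43
E: 23

Derivation:
Step 1: reserve R1 A 4 -> on_hand[A=34 B=38 C=51 D=52 E=32] avail[A=30 B=38 C=51 D=52 E=32] open={R1}
Step 2: commit R1 -> on_hand[A=30 B=38 C=51 D=52 E=32] avail[A=30 B=38 C=51 D=52 E=32] open={}
Step 3: reserve R2 B 1 -> on_hand[A=30 B=38 C=51 D=52 E=32] avail[A=30 B=37 C=51 D=52 E=32] open={R2}
Step 4: reserve R3 D 8 -> on_hand[A=30 B=38 C=51 D=52 E=32] avail[A=30 B=37 C=51 D=44 E=32] open={R2,R3}
Step 5: commit R2 -> on_hand[A=30 B=37 C=51 D=52 E=32] avail[A=30 B=37 C=51 D=44 E=32] open={R3}
Step 6: reserve R4 A 9 -> on_hand[A=30 B=37 C=51 D=52 E=32] avail[A=21 B=37 C=51 D=44 E=32] open={R3,R4}
Step 7: reserve R5 A 3 -> on_hand[A=30 B=37 C=51 D=52 E=32] avail[A=18 B=37 C=51 D=44 E=32] open={R3,R4,R5}
Step 8: reserve R6 A 3 -> on_hand[A=30 B=37 C=51 D=52 E=32] avail[A=15 B=37 C=51 D=44 E=32] open={R3,R4,R5,R6}
Step 9: cancel R6 -> on_hand[A=30 B=37 C=51 D=52 E=32] avail[A=18 B=37 C=51 D=44 E=32] open={R3,R4,R5}
Step 10: cancel R4 -> on_hand[A=30 B=37 C=51 D=52 E=32] avail[A=27 B=37 C=51 D=44 E=32] open={R3,R5}
Step 11: reserve R7 A 1 -> on_hand[A=30 B=37 C=51 D=52 E=32] avail[A=26 B=37 C=51 D=44 E=32] open={R3,R5,R7}
Step 12: commit R3 -> on_hand[A=30 B=37 C=51 D=44 E=32] avail[A=26 B=37 C=51 D=44 E=32] open={R5,R7}
Step 13: reserve R8 C 2 -> on_hand[A=30 B=37 C=51 D=44 E=32] avail[A=26 B=37 C=49 D=44 E=32] open={R5,R7,R8}
Step 14: commit R5 -> on_hand[A=27 B=37 C=51 D=44 E=32] avail[A=26 B=37 C=49 D=44 E=32] open={R7,R8}
Step 15: cancel R7 -> on_hand[A=27 B=37 C=51 D=44 E=32] avail[A=27 B=37 C=49 D=44 E=32] open={R8}
Step 16: reserve R9 B 1 -> on_hand[A=27 B=37 C=51 D=44 E=32] avail[A=27 B=36 C=49 D=44 E=32] open={R8,R9}
Step 17: commit R8 -> on_hand[A=27 B=37 C=49 D=44 E=32] avail[A=27 B=36 C=49 D=44 E=32] open={R9}
Step 18: commit R9 -> on_hand[A=27 B=36 C=49 D=44 E=32] avail[A=27 B=36 C=49 D=44 E=32] open={}
Step 19: reserve R10 D 1 -> on_hand[A=27 B=36 C=49 D=44 E=32] avail[A=27 B=36 C=49 D=43 E=32] open={R10}
Step 20: commit R10 -> on_hand[A=27 B=36 C=49 D=43 E=32] avail[A=27 B=36 C=49 D=43 E=32] open={}
Step 21: reserve R11 E 9 -> on_hand[A=27 B=36 C=49 D=43 E=32] avail[A=27 B=36 C=49 D=43 E=23] open={R11}
Step 22: commit R11 -> on_hand[A=27 B=36 C=49 D=43 E=23] avail[A=27 B=36 C=49 D=43 E=23] open={}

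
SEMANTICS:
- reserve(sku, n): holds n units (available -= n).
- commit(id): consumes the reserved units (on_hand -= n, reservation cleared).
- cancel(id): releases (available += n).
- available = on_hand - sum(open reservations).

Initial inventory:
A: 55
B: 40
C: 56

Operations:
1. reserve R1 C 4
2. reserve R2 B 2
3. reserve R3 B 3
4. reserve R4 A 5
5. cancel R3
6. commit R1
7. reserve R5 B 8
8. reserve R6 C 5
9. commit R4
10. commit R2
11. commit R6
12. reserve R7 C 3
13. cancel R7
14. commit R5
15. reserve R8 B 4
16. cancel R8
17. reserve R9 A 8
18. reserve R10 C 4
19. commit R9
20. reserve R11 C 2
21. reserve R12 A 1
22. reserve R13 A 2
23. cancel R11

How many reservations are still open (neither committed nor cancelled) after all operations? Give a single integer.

Answer: 3

Derivation:
Step 1: reserve R1 C 4 -> on_hand[A=55 B=40 C=56] avail[A=55 B=40 C=52] open={R1}
Step 2: reserve R2 B 2 -> on_hand[A=55 B=40 C=56] avail[A=55 B=38 C=52] open={R1,R2}
Step 3: reserve R3 B 3 -> on_hand[A=55 B=40 C=56] avail[A=55 B=35 C=52] open={R1,R2,R3}
Step 4: reserve R4 A 5 -> on_hand[A=55 B=40 C=56] avail[A=50 B=35 C=52] open={R1,R2,R3,R4}
Step 5: cancel R3 -> on_hand[A=55 B=40 C=56] avail[A=50 B=38 C=52] open={R1,R2,R4}
Step 6: commit R1 -> on_hand[A=55 B=40 C=52] avail[A=50 B=38 C=52] open={R2,R4}
Step 7: reserve R5 B 8 -> on_hand[A=55 B=40 C=52] avail[A=50 B=30 C=52] open={R2,R4,R5}
Step 8: reserve R6 C 5 -> on_hand[A=55 B=40 C=52] avail[A=50 B=30 C=47] open={R2,R4,R5,R6}
Step 9: commit R4 -> on_hand[A=50 B=40 C=52] avail[A=50 B=30 C=47] open={R2,R5,R6}
Step 10: commit R2 -> on_hand[A=50 B=38 C=52] avail[A=50 B=30 C=47] open={R5,R6}
Step 11: commit R6 -> on_hand[A=50 B=38 C=47] avail[A=50 B=30 C=47] open={R5}
Step 12: reserve R7 C 3 -> on_hand[A=50 B=38 C=47] avail[A=50 B=30 C=44] open={R5,R7}
Step 13: cancel R7 -> on_hand[A=50 B=38 C=47] avail[A=50 B=30 C=47] open={R5}
Step 14: commit R5 -> on_hand[A=50 B=30 C=47] avail[A=50 B=30 C=47] open={}
Step 15: reserve R8 B 4 -> on_hand[A=50 B=30 C=47] avail[A=50 B=26 C=47] open={R8}
Step 16: cancel R8 -> on_hand[A=50 B=30 C=47] avail[A=50 B=30 C=47] open={}
Step 17: reserve R9 A 8 -> on_hand[A=50 B=30 C=47] avail[A=42 B=30 C=47] open={R9}
Step 18: reserve R10 C 4 -> on_hand[A=50 B=30 C=47] avail[A=42 B=30 C=43] open={R10,R9}
Step 19: commit R9 -> on_hand[A=42 B=30 C=47] avail[A=42 B=30 C=43] open={R10}
Step 20: reserve R11 C 2 -> on_hand[A=42 B=30 C=47] avail[A=42 B=30 C=41] open={R10,R11}
Step 21: reserve R12 A 1 -> on_hand[A=42 B=30 C=47] avail[A=41 B=30 C=41] open={R10,R11,R12}
Step 22: reserve R13 A 2 -> on_hand[A=42 B=30 C=47] avail[A=39 B=30 C=41] open={R10,R11,R12,R13}
Step 23: cancel R11 -> on_hand[A=42 B=30 C=47] avail[A=39 B=30 C=43] open={R10,R12,R13}
Open reservations: ['R10', 'R12', 'R13'] -> 3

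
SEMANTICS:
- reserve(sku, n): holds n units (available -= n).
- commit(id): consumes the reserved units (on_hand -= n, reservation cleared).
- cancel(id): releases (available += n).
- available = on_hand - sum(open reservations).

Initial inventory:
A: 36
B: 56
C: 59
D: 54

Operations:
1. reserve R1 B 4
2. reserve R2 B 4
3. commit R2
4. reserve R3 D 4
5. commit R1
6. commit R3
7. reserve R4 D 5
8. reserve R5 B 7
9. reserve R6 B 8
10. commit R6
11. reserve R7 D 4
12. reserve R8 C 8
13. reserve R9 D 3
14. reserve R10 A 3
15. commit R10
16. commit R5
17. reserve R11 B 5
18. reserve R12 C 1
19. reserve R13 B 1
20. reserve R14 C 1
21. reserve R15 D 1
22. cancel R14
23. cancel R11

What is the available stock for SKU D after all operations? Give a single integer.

Step 1: reserve R1 B 4 -> on_hand[A=36 B=56 C=59 D=54] avail[A=36 B=52 C=59 D=54] open={R1}
Step 2: reserve R2 B 4 -> on_hand[A=36 B=56 C=59 D=54] avail[A=36 B=48 C=59 D=54] open={R1,R2}
Step 3: commit R2 -> on_hand[A=36 B=52 C=59 D=54] avail[A=36 B=48 C=59 D=54] open={R1}
Step 4: reserve R3 D 4 -> on_hand[A=36 B=52 C=59 D=54] avail[A=36 B=48 C=59 D=50] open={R1,R3}
Step 5: commit R1 -> on_hand[A=36 B=48 C=59 D=54] avail[A=36 B=48 C=59 D=50] open={R3}
Step 6: commit R3 -> on_hand[A=36 B=48 C=59 D=50] avail[A=36 B=48 C=59 D=50] open={}
Step 7: reserve R4 D 5 -> on_hand[A=36 B=48 C=59 D=50] avail[A=36 B=48 C=59 D=45] open={R4}
Step 8: reserve R5 B 7 -> on_hand[A=36 B=48 C=59 D=50] avail[A=36 B=41 C=59 D=45] open={R4,R5}
Step 9: reserve R6 B 8 -> on_hand[A=36 B=48 C=59 D=50] avail[A=36 B=33 C=59 D=45] open={R4,R5,R6}
Step 10: commit R6 -> on_hand[A=36 B=40 C=59 D=50] avail[A=36 B=33 C=59 D=45] open={R4,R5}
Step 11: reserve R7 D 4 -> on_hand[A=36 B=40 C=59 D=50] avail[A=36 B=33 C=59 D=41] open={R4,R5,R7}
Step 12: reserve R8 C 8 -> on_hand[A=36 B=40 C=59 D=50] avail[A=36 B=33 C=51 D=41] open={R4,R5,R7,R8}
Step 13: reserve R9 D 3 -> on_hand[A=36 B=40 C=59 D=50] avail[A=36 B=33 C=51 D=38] open={R4,R5,R7,R8,R9}
Step 14: reserve R10 A 3 -> on_hand[A=36 B=40 C=59 D=50] avail[A=33 B=33 C=51 D=38] open={R10,R4,R5,R7,R8,R9}
Step 15: commit R10 -> on_hand[A=33 B=40 C=59 D=50] avail[A=33 B=33 C=51 D=38] open={R4,R5,R7,R8,R9}
Step 16: commit R5 -> on_hand[A=33 B=33 C=59 D=50] avail[A=33 B=33 C=51 D=38] open={R4,R7,R8,R9}
Step 17: reserve R11 B 5 -> on_hand[A=33 B=33 C=59 D=50] avail[A=33 B=28 C=51 D=38] open={R11,R4,R7,R8,R9}
Step 18: reserve R12 C 1 -> on_hand[A=33 B=33 C=59 D=50] avail[A=33 B=28 C=50 D=38] open={R11,R12,R4,R7,R8,R9}
Step 19: reserve R13 B 1 -> on_hand[A=33 B=33 C=59 D=50] avail[A=33 B=27 C=50 D=38] open={R11,R12,R13,R4,R7,R8,R9}
Step 20: reserve R14 C 1 -> on_hand[A=33 B=33 C=59 D=50] avail[A=33 B=27 C=49 D=38] open={R11,R12,R13,R14,R4,R7,R8,R9}
Step 21: reserve R15 D 1 -> on_hand[A=33 B=33 C=59 D=50] avail[A=33 B=27 C=49 D=37] open={R11,R12,R13,R14,R15,R4,R7,R8,R9}
Step 22: cancel R14 -> on_hand[A=33 B=33 C=59 D=50] avail[A=33 B=27 C=50 D=37] open={R11,R12,R13,R15,R4,R7,R8,R9}
Step 23: cancel R11 -> on_hand[A=33 B=33 C=59 D=50] avail[A=33 B=32 C=50 D=37] open={R12,R13,R15,R4,R7,R8,R9}
Final available[D] = 37

Answer: 37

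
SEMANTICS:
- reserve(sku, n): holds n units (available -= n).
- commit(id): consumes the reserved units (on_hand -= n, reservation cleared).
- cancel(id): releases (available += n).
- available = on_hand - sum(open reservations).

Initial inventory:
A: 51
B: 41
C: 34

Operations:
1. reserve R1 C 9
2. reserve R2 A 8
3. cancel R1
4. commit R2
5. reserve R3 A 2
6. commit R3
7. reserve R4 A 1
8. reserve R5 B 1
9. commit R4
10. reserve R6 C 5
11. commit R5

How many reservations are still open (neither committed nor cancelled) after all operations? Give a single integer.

Answer: 1

Derivation:
Step 1: reserve R1 C 9 -> on_hand[A=51 B=41 C=34] avail[A=51 B=41 C=25] open={R1}
Step 2: reserve R2 A 8 -> on_hand[A=51 B=41 C=34] avail[A=43 B=41 C=25] open={R1,R2}
Step 3: cancel R1 -> on_hand[A=51 B=41 C=34] avail[A=43 B=41 C=34] open={R2}
Step 4: commit R2 -> on_hand[A=43 B=41 C=34] avail[A=43 B=41 C=34] open={}
Step 5: reserve R3 A 2 -> on_hand[A=43 B=41 C=34] avail[A=41 B=41 C=34] open={R3}
Step 6: commit R3 -> on_hand[A=41 B=41 C=34] avail[A=41 B=41 C=34] open={}
Step 7: reserve R4 A 1 -> on_hand[A=41 B=41 C=34] avail[A=40 B=41 C=34] open={R4}
Step 8: reserve R5 B 1 -> on_hand[A=41 B=41 C=34] avail[A=40 B=40 C=34] open={R4,R5}
Step 9: commit R4 -> on_hand[A=40 B=41 C=34] avail[A=40 B=40 C=34] open={R5}
Step 10: reserve R6 C 5 -> on_hand[A=40 B=41 C=34] avail[A=40 B=40 C=29] open={R5,R6}
Step 11: commit R5 -> on_hand[A=40 B=40 C=34] avail[A=40 B=40 C=29] open={R6}
Open reservations: ['R6'] -> 1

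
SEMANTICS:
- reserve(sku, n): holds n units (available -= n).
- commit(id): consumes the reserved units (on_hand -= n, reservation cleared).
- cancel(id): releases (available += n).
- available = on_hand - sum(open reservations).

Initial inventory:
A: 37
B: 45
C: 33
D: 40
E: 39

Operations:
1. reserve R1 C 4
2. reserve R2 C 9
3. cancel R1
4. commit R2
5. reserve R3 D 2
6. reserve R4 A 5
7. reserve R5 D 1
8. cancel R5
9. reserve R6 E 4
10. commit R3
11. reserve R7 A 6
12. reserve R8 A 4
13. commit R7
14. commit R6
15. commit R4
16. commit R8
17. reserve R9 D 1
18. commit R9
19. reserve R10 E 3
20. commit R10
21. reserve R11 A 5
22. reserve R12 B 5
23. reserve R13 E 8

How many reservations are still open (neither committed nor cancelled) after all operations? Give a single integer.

Step 1: reserve R1 C 4 -> on_hand[A=37 B=45 C=33 D=40 E=39] avail[A=37 B=45 C=29 D=40 E=39] open={R1}
Step 2: reserve R2 C 9 -> on_hand[A=37 B=45 C=33 D=40 E=39] avail[A=37 B=45 C=20 D=40 E=39] open={R1,R2}
Step 3: cancel R1 -> on_hand[A=37 B=45 C=33 D=40 E=39] avail[A=37 B=45 C=24 D=40 E=39] open={R2}
Step 4: commit R2 -> on_hand[A=37 B=45 C=24 D=40 E=39] avail[A=37 B=45 C=24 D=40 E=39] open={}
Step 5: reserve R3 D 2 -> on_hand[A=37 B=45 C=24 D=40 E=39] avail[A=37 B=45 C=24 D=38 E=39] open={R3}
Step 6: reserve R4 A 5 -> on_hand[A=37 B=45 C=24 D=40 E=39] avail[A=32 B=45 C=24 D=38 E=39] open={R3,R4}
Step 7: reserve R5 D 1 -> on_hand[A=37 B=45 C=24 D=40 E=39] avail[A=32 B=45 C=24 D=37 E=39] open={R3,R4,R5}
Step 8: cancel R5 -> on_hand[A=37 B=45 C=24 D=40 E=39] avail[A=32 B=45 C=24 D=38 E=39] open={R3,R4}
Step 9: reserve R6 E 4 -> on_hand[A=37 B=45 C=24 D=40 E=39] avail[A=32 B=45 C=24 D=38 E=35] open={R3,R4,R6}
Step 10: commit R3 -> on_hand[A=37 B=45 C=24 D=38 E=39] avail[A=32 B=45 C=24 D=38 E=35] open={R4,R6}
Step 11: reserve R7 A 6 -> on_hand[A=37 B=45 C=24 D=38 E=39] avail[A=26 B=45 C=24 D=38 E=35] open={R4,R6,R7}
Step 12: reserve R8 A 4 -> on_hand[A=37 B=45 C=24 D=38 E=39] avail[A=22 B=45 C=24 D=38 E=35] open={R4,R6,R7,R8}
Step 13: commit R7 -> on_hand[A=31 B=45 C=24 D=38 E=39] avail[A=22 B=45 C=24 D=38 E=35] open={R4,R6,R8}
Step 14: commit R6 -> on_hand[A=31 B=45 C=24 D=38 E=35] avail[A=22 B=45 C=24 D=38 E=35] open={R4,R8}
Step 15: commit R4 -> on_hand[A=26 B=45 C=24 D=38 E=35] avail[A=22 B=45 C=24 D=38 E=35] open={R8}
Step 16: commit R8 -> on_hand[A=22 B=45 C=24 D=38 E=35] avail[A=22 B=45 C=24 D=38 E=35] open={}
Step 17: reserve R9 D 1 -> on_hand[A=22 B=45 C=24 D=38 E=35] avail[A=22 B=45 C=24 D=37 E=35] open={R9}
Step 18: commit R9 -> on_hand[A=22 B=45 C=24 D=37 E=35] avail[A=22 B=45 C=24 D=37 E=35] open={}
Step 19: reserve R10 E 3 -> on_hand[A=22 B=45 C=24 D=37 E=35] avail[A=22 B=45 C=24 D=37 E=32] open={R10}
Step 20: commit R10 -> on_hand[A=22 B=45 C=24 D=37 E=32] avail[A=22 B=45 C=24 D=37 E=32] open={}
Step 21: reserve R11 A 5 -> on_hand[A=22 B=45 C=24 D=37 E=32] avail[A=17 B=45 C=24 D=37 E=32] open={R11}
Step 22: reserve R12 B 5 -> on_hand[A=22 B=45 C=24 D=37 E=32] avail[A=17 B=40 C=24 D=37 E=32] open={R11,R12}
Step 23: reserve R13 E 8 -> on_hand[A=22 B=45 C=24 D=37 E=32] avail[A=17 B=40 C=24 D=37 E=24] open={R11,R12,R13}
Open reservations: ['R11', 'R12', 'R13'] -> 3

Answer: 3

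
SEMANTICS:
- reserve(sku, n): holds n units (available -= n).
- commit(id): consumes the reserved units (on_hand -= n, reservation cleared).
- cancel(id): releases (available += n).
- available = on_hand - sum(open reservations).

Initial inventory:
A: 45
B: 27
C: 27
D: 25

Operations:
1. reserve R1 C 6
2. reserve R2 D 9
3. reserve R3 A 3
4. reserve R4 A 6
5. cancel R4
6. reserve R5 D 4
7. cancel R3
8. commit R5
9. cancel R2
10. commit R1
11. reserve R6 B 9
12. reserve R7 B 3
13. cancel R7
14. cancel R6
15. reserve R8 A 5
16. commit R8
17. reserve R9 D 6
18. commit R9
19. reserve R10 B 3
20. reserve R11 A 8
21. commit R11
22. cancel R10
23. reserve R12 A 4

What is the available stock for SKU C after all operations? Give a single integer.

Step 1: reserve R1 C 6 -> on_hand[A=45 B=27 C=27 D=25] avail[A=45 B=27 C=21 D=25] open={R1}
Step 2: reserve R2 D 9 -> on_hand[A=45 B=27 C=27 D=25] avail[A=45 B=27 C=21 D=16] open={R1,R2}
Step 3: reserve R3 A 3 -> on_hand[A=45 B=27 C=27 D=25] avail[A=42 B=27 C=21 D=16] open={R1,R2,R3}
Step 4: reserve R4 A 6 -> on_hand[A=45 B=27 C=27 D=25] avail[A=36 B=27 C=21 D=16] open={R1,R2,R3,R4}
Step 5: cancel R4 -> on_hand[A=45 B=27 C=27 D=25] avail[A=42 B=27 C=21 D=16] open={R1,R2,R3}
Step 6: reserve R5 D 4 -> on_hand[A=45 B=27 C=27 D=25] avail[A=42 B=27 C=21 D=12] open={R1,R2,R3,R5}
Step 7: cancel R3 -> on_hand[A=45 B=27 C=27 D=25] avail[A=45 B=27 C=21 D=12] open={R1,R2,R5}
Step 8: commit R5 -> on_hand[A=45 B=27 C=27 D=21] avail[A=45 B=27 C=21 D=12] open={R1,R2}
Step 9: cancel R2 -> on_hand[A=45 B=27 C=27 D=21] avail[A=45 B=27 C=21 D=21] open={R1}
Step 10: commit R1 -> on_hand[A=45 B=27 C=21 D=21] avail[A=45 B=27 C=21 D=21] open={}
Step 11: reserve R6 B 9 -> on_hand[A=45 B=27 C=21 D=21] avail[A=45 B=18 C=21 D=21] open={R6}
Step 12: reserve R7 B 3 -> on_hand[A=45 B=27 C=21 D=21] avail[A=45 B=15 C=21 D=21] open={R6,R7}
Step 13: cancel R7 -> on_hand[A=45 B=27 C=21 D=21] avail[A=45 B=18 C=21 D=21] open={R6}
Step 14: cancel R6 -> on_hand[A=45 B=27 C=21 D=21] avail[A=45 B=27 C=21 D=21] open={}
Step 15: reserve R8 A 5 -> on_hand[A=45 B=27 C=21 D=21] avail[A=40 B=27 C=21 D=21] open={R8}
Step 16: commit R8 -> on_hand[A=40 B=27 C=21 D=21] avail[A=40 B=27 C=21 D=21] open={}
Step 17: reserve R9 D 6 -> on_hand[A=40 B=27 C=21 D=21] avail[A=40 B=27 C=21 D=15] open={R9}
Step 18: commit R9 -> on_hand[A=40 B=27 C=21 D=15] avail[A=40 B=27 C=21 D=15] open={}
Step 19: reserve R10 B 3 -> on_hand[A=40 B=27 C=21 D=15] avail[A=40 B=24 C=21 D=15] open={R10}
Step 20: reserve R11 A 8 -> on_hand[A=40 B=27 C=21 D=15] avail[A=32 B=24 C=21 D=15] open={R10,R11}
Step 21: commit R11 -> on_hand[A=32 B=27 C=21 D=15] avail[A=32 B=24 C=21 D=15] open={R10}
Step 22: cancel R10 -> on_hand[A=32 B=27 C=21 D=15] avail[A=32 B=27 C=21 D=15] open={}
Step 23: reserve R12 A 4 -> on_hand[A=32 B=27 C=21 D=15] avail[A=28 B=27 C=21 D=15] open={R12}
Final available[C] = 21

Answer: 21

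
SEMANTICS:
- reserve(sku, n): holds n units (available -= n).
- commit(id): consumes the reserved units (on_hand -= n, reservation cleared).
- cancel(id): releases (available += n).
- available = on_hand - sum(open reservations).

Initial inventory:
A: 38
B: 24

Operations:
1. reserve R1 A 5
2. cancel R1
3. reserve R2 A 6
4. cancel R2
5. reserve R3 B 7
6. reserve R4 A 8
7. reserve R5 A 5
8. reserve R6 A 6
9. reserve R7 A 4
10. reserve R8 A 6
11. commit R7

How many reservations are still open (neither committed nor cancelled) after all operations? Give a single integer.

Answer: 5

Derivation:
Step 1: reserve R1 A 5 -> on_hand[A=38 B=24] avail[A=33 B=24] open={R1}
Step 2: cancel R1 -> on_hand[A=38 B=24] avail[A=38 B=24] open={}
Step 3: reserve R2 A 6 -> on_hand[A=38 B=24] avail[A=32 B=24] open={R2}
Step 4: cancel R2 -> on_hand[A=38 B=24] avail[A=38 B=24] open={}
Step 5: reserve R3 B 7 -> on_hand[A=38 B=24] avail[A=38 B=17] open={R3}
Step 6: reserve R4 A 8 -> on_hand[A=38 B=24] avail[A=30 B=17] open={R3,R4}
Step 7: reserve R5 A 5 -> on_hand[A=38 B=24] avail[A=25 B=17] open={R3,R4,R5}
Step 8: reserve R6 A 6 -> on_hand[A=38 B=24] avail[A=19 B=17] open={R3,R4,R5,R6}
Step 9: reserve R7 A 4 -> on_hand[A=38 B=24] avail[A=15 B=17] open={R3,R4,R5,R6,R7}
Step 10: reserve R8 A 6 -> on_hand[A=38 B=24] avail[A=9 B=17] open={R3,R4,R5,R6,R7,R8}
Step 11: commit R7 -> on_hand[A=34 B=24] avail[A=9 B=17] open={R3,R4,R5,R6,R8}
Open reservations: ['R3', 'R4', 'R5', 'R6', 'R8'] -> 5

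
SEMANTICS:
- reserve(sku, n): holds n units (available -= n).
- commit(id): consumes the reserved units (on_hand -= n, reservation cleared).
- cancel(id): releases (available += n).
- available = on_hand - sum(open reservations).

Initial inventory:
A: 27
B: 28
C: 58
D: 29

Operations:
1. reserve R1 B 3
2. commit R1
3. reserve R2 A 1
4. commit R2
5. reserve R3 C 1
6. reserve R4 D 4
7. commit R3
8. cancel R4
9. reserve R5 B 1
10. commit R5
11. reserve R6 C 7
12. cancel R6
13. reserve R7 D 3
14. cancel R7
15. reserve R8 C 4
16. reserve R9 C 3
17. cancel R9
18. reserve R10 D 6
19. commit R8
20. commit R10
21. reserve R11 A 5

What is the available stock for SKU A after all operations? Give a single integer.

Step 1: reserve R1 B 3 -> on_hand[A=27 B=28 C=58 D=29] avail[A=27 B=25 C=58 D=29] open={R1}
Step 2: commit R1 -> on_hand[A=27 B=25 C=58 D=29] avail[A=27 B=25 C=58 D=29] open={}
Step 3: reserve R2 A 1 -> on_hand[A=27 B=25 C=58 D=29] avail[A=26 B=25 C=58 D=29] open={R2}
Step 4: commit R2 -> on_hand[A=26 B=25 C=58 D=29] avail[A=26 B=25 C=58 D=29] open={}
Step 5: reserve R3 C 1 -> on_hand[A=26 B=25 C=58 D=29] avail[A=26 B=25 C=57 D=29] open={R3}
Step 6: reserve R4 D 4 -> on_hand[A=26 B=25 C=58 D=29] avail[A=26 B=25 C=57 D=25] open={R3,R4}
Step 7: commit R3 -> on_hand[A=26 B=25 C=57 D=29] avail[A=26 B=25 C=57 D=25] open={R4}
Step 8: cancel R4 -> on_hand[A=26 B=25 C=57 D=29] avail[A=26 B=25 C=57 D=29] open={}
Step 9: reserve R5 B 1 -> on_hand[A=26 B=25 C=57 D=29] avail[A=26 B=24 C=57 D=29] open={R5}
Step 10: commit R5 -> on_hand[A=26 B=24 C=57 D=29] avail[A=26 B=24 C=57 D=29] open={}
Step 11: reserve R6 C 7 -> on_hand[A=26 B=24 C=57 D=29] avail[A=26 B=24 C=50 D=29] open={R6}
Step 12: cancel R6 -> on_hand[A=26 B=24 C=57 D=29] avail[A=26 B=24 C=57 D=29] open={}
Step 13: reserve R7 D 3 -> on_hand[A=26 B=24 C=57 D=29] avail[A=26 B=24 C=57 D=26] open={R7}
Step 14: cancel R7 -> on_hand[A=26 B=24 C=57 D=29] avail[A=26 B=24 C=57 D=29] open={}
Step 15: reserve R8 C 4 -> on_hand[A=26 B=24 C=57 D=29] avail[A=26 B=24 C=53 D=29] open={R8}
Step 16: reserve R9 C 3 -> on_hand[A=26 B=24 C=57 D=29] avail[A=26 B=24 C=50 D=29] open={R8,R9}
Step 17: cancel R9 -> on_hand[A=26 B=24 C=57 D=29] avail[A=26 B=24 C=53 D=29] open={R8}
Step 18: reserve R10 D 6 -> on_hand[A=26 B=24 C=57 D=29] avail[A=26 B=24 C=53 D=23] open={R10,R8}
Step 19: commit R8 -> on_hand[A=26 B=24 C=53 D=29] avail[A=26 B=24 C=53 D=23] open={R10}
Step 20: commit R10 -> on_hand[A=26 B=24 C=53 D=23] avail[A=26 B=24 C=53 D=23] open={}
Step 21: reserve R11 A 5 -> on_hand[A=26 B=24 C=53 D=23] avail[A=21 B=24 C=53 D=23] open={R11}
Final available[A] = 21

Answer: 21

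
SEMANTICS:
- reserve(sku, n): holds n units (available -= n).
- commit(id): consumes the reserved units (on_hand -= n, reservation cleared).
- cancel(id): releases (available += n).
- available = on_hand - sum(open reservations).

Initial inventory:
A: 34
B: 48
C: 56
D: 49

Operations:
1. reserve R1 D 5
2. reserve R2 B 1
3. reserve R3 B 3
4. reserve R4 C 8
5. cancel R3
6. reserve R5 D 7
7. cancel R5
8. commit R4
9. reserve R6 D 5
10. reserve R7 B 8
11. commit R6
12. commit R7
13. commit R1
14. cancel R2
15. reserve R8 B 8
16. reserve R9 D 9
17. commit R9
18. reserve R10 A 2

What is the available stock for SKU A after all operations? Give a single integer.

Step 1: reserve R1 D 5 -> on_hand[A=34 B=48 C=56 D=49] avail[A=34 B=48 C=56 D=44] open={R1}
Step 2: reserve R2 B 1 -> on_hand[A=34 B=48 C=56 D=49] avail[A=34 B=47 C=56 D=44] open={R1,R2}
Step 3: reserve R3 B 3 -> on_hand[A=34 B=48 C=56 D=49] avail[A=34 B=44 C=56 D=44] open={R1,R2,R3}
Step 4: reserve R4 C 8 -> on_hand[A=34 B=48 C=56 D=49] avail[A=34 B=44 C=48 D=44] open={R1,R2,R3,R4}
Step 5: cancel R3 -> on_hand[A=34 B=48 C=56 D=49] avail[A=34 B=47 C=48 D=44] open={R1,R2,R4}
Step 6: reserve R5 D 7 -> on_hand[A=34 B=48 C=56 D=49] avail[A=34 B=47 C=48 D=37] open={R1,R2,R4,R5}
Step 7: cancel R5 -> on_hand[A=34 B=48 C=56 D=49] avail[A=34 B=47 C=48 D=44] open={R1,R2,R4}
Step 8: commit R4 -> on_hand[A=34 B=48 C=48 D=49] avail[A=34 B=47 C=48 D=44] open={R1,R2}
Step 9: reserve R6 D 5 -> on_hand[A=34 B=48 C=48 D=49] avail[A=34 B=47 C=48 D=39] open={R1,R2,R6}
Step 10: reserve R7 B 8 -> on_hand[A=34 B=48 C=48 D=49] avail[A=34 B=39 C=48 D=39] open={R1,R2,R6,R7}
Step 11: commit R6 -> on_hand[A=34 B=48 C=48 D=44] avail[A=34 B=39 C=48 D=39] open={R1,R2,R7}
Step 12: commit R7 -> on_hand[A=34 B=40 C=48 D=44] avail[A=34 B=39 C=48 D=39] open={R1,R2}
Step 13: commit R1 -> on_hand[A=34 B=40 C=48 D=39] avail[A=34 B=39 C=48 D=39] open={R2}
Step 14: cancel R2 -> on_hand[A=34 B=40 C=48 D=39] avail[A=34 B=40 C=48 D=39] open={}
Step 15: reserve R8 B 8 -> on_hand[A=34 B=40 C=48 D=39] avail[A=34 B=32 C=48 D=39] open={R8}
Step 16: reserve R9 D 9 -> on_hand[A=34 B=40 C=48 D=39] avail[A=34 B=32 C=48 D=30] open={R8,R9}
Step 17: commit R9 -> on_hand[A=34 B=40 C=48 D=30] avail[A=34 B=32 C=48 D=30] open={R8}
Step 18: reserve R10 A 2 -> on_hand[A=34 B=40 C=48 D=30] avail[A=32 B=32 C=48 D=30] open={R10,R8}
Final available[A] = 32

Answer: 32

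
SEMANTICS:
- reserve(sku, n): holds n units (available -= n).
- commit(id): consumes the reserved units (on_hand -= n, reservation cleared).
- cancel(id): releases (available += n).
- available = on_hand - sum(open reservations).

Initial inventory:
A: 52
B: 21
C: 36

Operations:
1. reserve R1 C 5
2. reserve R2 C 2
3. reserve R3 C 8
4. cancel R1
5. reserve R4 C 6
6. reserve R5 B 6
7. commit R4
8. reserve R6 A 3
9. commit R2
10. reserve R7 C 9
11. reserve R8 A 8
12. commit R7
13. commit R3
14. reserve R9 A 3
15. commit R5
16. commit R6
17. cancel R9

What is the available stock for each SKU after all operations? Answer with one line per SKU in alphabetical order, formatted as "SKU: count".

Step 1: reserve R1 C 5 -> on_hand[A=52 B=21 C=36] avail[A=52 B=21 C=31] open={R1}
Step 2: reserve R2 C 2 -> on_hand[A=52 B=21 C=36] avail[A=52 B=21 C=29] open={R1,R2}
Step 3: reserve R3 C 8 -> on_hand[A=52 B=21 C=36] avail[A=52 B=21 C=21] open={R1,R2,R3}
Step 4: cancel R1 -> on_hand[A=52 B=21 C=36] avail[A=52 B=21 C=26] open={R2,R3}
Step 5: reserve R4 C 6 -> on_hand[A=52 B=21 C=36] avail[A=52 B=21 C=20] open={R2,R3,R4}
Step 6: reserve R5 B 6 -> on_hand[A=52 B=21 C=36] avail[A=52 B=15 C=20] open={R2,R3,R4,R5}
Step 7: commit R4 -> on_hand[A=52 B=21 C=30] avail[A=52 B=15 C=20] open={R2,R3,R5}
Step 8: reserve R6 A 3 -> on_hand[A=52 B=21 C=30] avail[A=49 B=15 C=20] open={R2,R3,R5,R6}
Step 9: commit R2 -> on_hand[A=52 B=21 C=28] avail[A=49 B=15 C=20] open={R3,R5,R6}
Step 10: reserve R7 C 9 -> on_hand[A=52 B=21 C=28] avail[A=49 B=15 C=11] open={R3,R5,R6,R7}
Step 11: reserve R8 A 8 -> on_hand[A=52 B=21 C=28] avail[A=41 B=15 C=11] open={R3,R5,R6,R7,R8}
Step 12: commit R7 -> on_hand[A=52 B=21 C=19] avail[A=41 B=15 C=11] open={R3,R5,R6,R8}
Step 13: commit R3 -> on_hand[A=52 B=21 C=11] avail[A=41 B=15 C=11] open={R5,R6,R8}
Step 14: reserve R9 A 3 -> on_hand[A=52 B=21 C=11] avail[A=38 B=15 C=11] open={R5,R6,R8,R9}
Step 15: commit R5 -> on_hand[A=52 B=15 C=11] avail[A=38 B=15 C=11] open={R6,R8,R9}
Step 16: commit R6 -> on_hand[A=49 B=15 C=11] avail[A=38 B=15 C=11] open={R8,R9}
Step 17: cancel R9 -> on_hand[A=49 B=15 C=11] avail[A=41 B=15 C=11] open={R8}

Answer: A: 41
B: 15
C: 11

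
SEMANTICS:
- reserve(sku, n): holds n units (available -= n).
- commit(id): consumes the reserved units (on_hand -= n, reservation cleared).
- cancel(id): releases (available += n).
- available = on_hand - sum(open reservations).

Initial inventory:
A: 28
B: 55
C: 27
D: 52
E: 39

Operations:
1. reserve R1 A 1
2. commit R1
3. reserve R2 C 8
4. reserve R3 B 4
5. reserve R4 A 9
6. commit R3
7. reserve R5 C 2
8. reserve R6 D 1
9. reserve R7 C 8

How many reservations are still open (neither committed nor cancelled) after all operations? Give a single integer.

Step 1: reserve R1 A 1 -> on_hand[A=28 B=55 C=27 D=52 E=39] avail[A=27 B=55 C=27 D=52 E=39] open={R1}
Step 2: commit R1 -> on_hand[A=27 B=55 C=27 D=52 E=39] avail[A=27 B=55 C=27 D=52 E=39] open={}
Step 3: reserve R2 C 8 -> on_hand[A=27 B=55 C=27 D=52 E=39] avail[A=27 B=55 C=19 D=52 E=39] open={R2}
Step 4: reserve R3 B 4 -> on_hand[A=27 B=55 C=27 D=52 E=39] avail[A=27 B=51 C=19 D=52 E=39] open={R2,R3}
Step 5: reserve R4 A 9 -> on_hand[A=27 B=55 C=27 D=52 E=39] avail[A=18 B=51 C=19 D=52 E=39] open={R2,R3,R4}
Step 6: commit R3 -> on_hand[A=27 B=51 C=27 D=52 E=39] avail[A=18 B=51 C=19 D=52 E=39] open={R2,R4}
Step 7: reserve R5 C 2 -> on_hand[A=27 B=51 C=27 D=52 E=39] avail[A=18 B=51 C=17 D=52 E=39] open={R2,R4,R5}
Step 8: reserve R6 D 1 -> on_hand[A=27 B=51 C=27 D=52 E=39] avail[A=18 B=51 C=17 D=51 E=39] open={R2,R4,R5,R6}
Step 9: reserve R7 C 8 -> on_hand[A=27 B=51 C=27 D=52 E=39] avail[A=18 B=51 C=9 D=51 E=39] open={R2,R4,R5,R6,R7}
Open reservations: ['R2', 'R4', 'R5', 'R6', 'R7'] -> 5

Answer: 5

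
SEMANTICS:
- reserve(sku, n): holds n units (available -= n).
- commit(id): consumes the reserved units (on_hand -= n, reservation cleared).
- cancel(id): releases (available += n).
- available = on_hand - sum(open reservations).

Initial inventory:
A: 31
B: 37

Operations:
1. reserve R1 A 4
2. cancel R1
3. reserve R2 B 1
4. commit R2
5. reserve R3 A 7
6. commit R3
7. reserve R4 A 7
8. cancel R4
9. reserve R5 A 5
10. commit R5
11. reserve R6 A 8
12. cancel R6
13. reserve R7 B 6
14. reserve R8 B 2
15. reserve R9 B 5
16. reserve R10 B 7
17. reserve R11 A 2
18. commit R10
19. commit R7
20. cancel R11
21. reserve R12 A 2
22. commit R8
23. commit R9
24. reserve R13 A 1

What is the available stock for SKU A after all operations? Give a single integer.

Answer: 16

Derivation:
Step 1: reserve R1 A 4 -> on_hand[A=31 B=37] avail[A=27 B=37] open={R1}
Step 2: cancel R1 -> on_hand[A=31 B=37] avail[A=31 B=37] open={}
Step 3: reserve R2 B 1 -> on_hand[A=31 B=37] avail[A=31 B=36] open={R2}
Step 4: commit R2 -> on_hand[A=31 B=36] avail[A=31 B=36] open={}
Step 5: reserve R3 A 7 -> on_hand[A=31 B=36] avail[A=24 B=36] open={R3}
Step 6: commit R3 -> on_hand[A=24 B=36] avail[A=24 B=36] open={}
Step 7: reserve R4 A 7 -> on_hand[A=24 B=36] avail[A=17 B=36] open={R4}
Step 8: cancel R4 -> on_hand[A=24 B=36] avail[A=24 B=36] open={}
Step 9: reserve R5 A 5 -> on_hand[A=24 B=36] avail[A=19 B=36] open={R5}
Step 10: commit R5 -> on_hand[A=19 B=36] avail[A=19 B=36] open={}
Step 11: reserve R6 A 8 -> on_hand[A=19 B=36] avail[A=11 B=36] open={R6}
Step 12: cancel R6 -> on_hand[A=19 B=36] avail[A=19 B=36] open={}
Step 13: reserve R7 B 6 -> on_hand[A=19 B=36] avail[A=19 B=30] open={R7}
Step 14: reserve R8 B 2 -> on_hand[A=19 B=36] avail[A=19 B=28] open={R7,R8}
Step 15: reserve R9 B 5 -> on_hand[A=19 B=36] avail[A=19 B=23] open={R7,R8,R9}
Step 16: reserve R10 B 7 -> on_hand[A=19 B=36] avail[A=19 B=16] open={R10,R7,R8,R9}
Step 17: reserve R11 A 2 -> on_hand[A=19 B=36] avail[A=17 B=16] open={R10,R11,R7,R8,R9}
Step 18: commit R10 -> on_hand[A=19 B=29] avail[A=17 B=16] open={R11,R7,R8,R9}
Step 19: commit R7 -> on_hand[A=19 B=23] avail[A=17 B=16] open={R11,R8,R9}
Step 20: cancel R11 -> on_hand[A=19 B=23] avail[A=19 B=16] open={R8,R9}
Step 21: reserve R12 A 2 -> on_hand[A=19 B=23] avail[A=17 B=16] open={R12,R8,R9}
Step 22: commit R8 -> on_hand[A=19 B=21] avail[A=17 B=16] open={R12,R9}
Step 23: commit R9 -> on_hand[A=19 B=16] avail[A=17 B=16] open={R12}
Step 24: reserve R13 A 1 -> on_hand[A=19 B=16] avail[A=16 B=16] open={R12,R13}
Final available[A] = 16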